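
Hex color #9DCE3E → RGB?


Hex: #9DCE3E
R = 9D₁₆ = 157
G = CE₁₆ = 206
B = 3E₁₆ = 62
= RGB(157, 206, 62)


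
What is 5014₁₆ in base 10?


Positional values:
Position 0: 4 × 16^0 = 4 × 1 = 4
Position 1: 1 × 16^1 = 1 × 16 = 16
Position 2: 0 × 16^2 = 0 × 256 = 0
Position 3: 5 × 16^3 = 5 × 4096 = 20480
Sum = 4 + 16 + 0 + 20480
= 20500


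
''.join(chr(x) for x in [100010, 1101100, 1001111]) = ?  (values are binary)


Codes (binary): 100010 1101100 1001111
Per-code ASCII lookup:
  100010 = 34  (special character) → '"'
  1101100 = 108  (range 97-122: lowercase, 108 - 97 = 11) → 'l'
  1001111 = 79  (range 65-90: uppercase, 79 - 65 = 14) → 'O'
= '"lO'


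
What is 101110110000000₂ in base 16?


Group into 4-bit nibbles: 0101110110000000
  0101 = 5
  1101 = D
  1000 = 8
  0000 = 0
= 0x5D80


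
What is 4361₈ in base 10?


Positional values:
Position 0: 1 × 8^0 = 1
Position 1: 6 × 8^1 = 48
Position 2: 3 × 8^2 = 192
Position 3: 4 × 8^3 = 2048
Sum = 1 + 48 + 192 + 2048
= 2289


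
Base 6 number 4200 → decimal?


Positional values (base 6):
  0 × 6^0 = 0 × 1 = 0
  0 × 6^1 = 0 × 6 = 0
  2 × 6^2 = 2 × 36 = 72
  4 × 6^3 = 4 × 216 = 864
Sum = 0 + 0 + 72 + 864
= 936


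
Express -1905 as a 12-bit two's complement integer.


Original: 011101110001
Step 1 - Invert all bits: 100010001110
Step 2 - Add 1: 100010001110 + 1
= 100010001111 (represents -1905)


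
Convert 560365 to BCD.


Each digit → 4-bit binary:
  5 → 0101
  6 → 0110
  0 → 0000
  3 → 0011
  6 → 0110
  5 → 0101
= 0101 0110 0000 0011 0110 0101


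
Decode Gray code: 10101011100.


Gray code: 10101011100
MSB stays the same: 1
Each subsequent bit = prev_binary XOR current_gray:
  B[1] = 1 XOR 0 = 1
  B[2] = 1 XOR 1 = 0
  B[3] = 0 XOR 0 = 0
  B[4] = 0 XOR 1 = 1
  B[5] = 1 XOR 0 = 1
  B[6] = 1 XOR 1 = 0
  B[7] = 0 XOR 1 = 1
  B[8] = 1 XOR 1 = 0
  B[9] = 0 XOR 0 = 0
  B[10] = 0 XOR 0 = 0
= 11001101000 (1640 decimal)


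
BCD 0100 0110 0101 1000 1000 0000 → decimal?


Each 4-bit group → digit:
  0100 → 4
  0110 → 6
  0101 → 5
  1000 → 8
  1000 → 8
  0000 → 0
= 465880


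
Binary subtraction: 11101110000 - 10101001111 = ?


Align and subtract column by column (LSB to MSB, borrowing when needed):
  11101110000
- 10101001111
  -----------
  col 0: (0 - 0 borrow-in) - 1 → borrow from next column: (0+2) - 1 = 1, borrow out 1
  col 1: (0 - 1 borrow-in) - 1 → borrow from next column: (-1+2) - 1 = 0, borrow out 1
  col 2: (0 - 1 borrow-in) - 1 → borrow from next column: (-1+2) - 1 = 0, borrow out 1
  col 3: (0 - 1 borrow-in) - 1 → borrow from next column: (-1+2) - 1 = 0, borrow out 1
  col 4: (1 - 1 borrow-in) - 0 → 0 - 0 = 0, borrow out 0
  col 5: (1 - 0 borrow-in) - 0 → 1 - 0 = 1, borrow out 0
  col 6: (1 - 0 borrow-in) - 1 → 1 - 1 = 0, borrow out 0
  col 7: (0 - 0 borrow-in) - 0 → 0 - 0 = 0, borrow out 0
  col 8: (1 - 0 borrow-in) - 1 → 1 - 1 = 0, borrow out 0
  col 9: (1 - 0 borrow-in) - 0 → 1 - 0 = 1, borrow out 0
  col 10: (1 - 0 borrow-in) - 1 → 1 - 1 = 0, borrow out 0
Reading bits MSB→LSB: 01000100001
Strip leading zeros: 1000100001
= 1000100001


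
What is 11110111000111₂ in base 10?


Positional values:
Bit 0: 1 × 2^0 = 1
Bit 1: 1 × 2^1 = 2
Bit 2: 1 × 2^2 = 4
Bit 6: 1 × 2^6 = 64
Bit 7: 1 × 2^7 = 128
Bit 8: 1 × 2^8 = 256
Bit 10: 1 × 2^10 = 1024
Bit 11: 1 × 2^11 = 2048
Bit 12: 1 × 2^12 = 4096
Bit 13: 1 × 2^13 = 8192
Sum = 1 + 2 + 4 + 64 + 128 + 256 + 1024 + 2048 + 4096 + 8192
= 15815


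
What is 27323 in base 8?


Divide by 8 repeatedly:
27323 ÷ 8 = 3415 remainder 3
3415 ÷ 8 = 426 remainder 7
426 ÷ 8 = 53 remainder 2
53 ÷ 8 = 6 remainder 5
6 ÷ 8 = 0 remainder 6
Reading remainders bottom-up:
= 0o65273


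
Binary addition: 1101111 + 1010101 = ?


Align and add column by column (LSB to MSB, carry propagating):
  01101111
+ 01010101
  --------
  col 0: 1 + 1 + 0 (carry in) = 2 → bit 0, carry out 1
  col 1: 1 + 0 + 1 (carry in) = 2 → bit 0, carry out 1
  col 2: 1 + 1 + 1 (carry in) = 3 → bit 1, carry out 1
  col 3: 1 + 0 + 1 (carry in) = 2 → bit 0, carry out 1
  col 4: 0 + 1 + 1 (carry in) = 2 → bit 0, carry out 1
  col 5: 1 + 0 + 1 (carry in) = 2 → bit 0, carry out 1
  col 6: 1 + 1 + 1 (carry in) = 3 → bit 1, carry out 1
  col 7: 0 + 0 + 1 (carry in) = 1 → bit 1, carry out 0
Reading bits MSB→LSB: 11000100
Strip leading zeros: 11000100
= 11000100


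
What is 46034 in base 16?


Divide by 16 repeatedly:
46034 ÷ 16 = 2877 remainder 2 (2)
2877 ÷ 16 = 179 remainder 13 (D)
179 ÷ 16 = 11 remainder 3 (3)
11 ÷ 16 = 0 remainder 11 (B)
Reading remainders bottom-up:
= 0xB3D2


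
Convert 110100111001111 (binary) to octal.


Group into 3-bit groups: 110100111001111
  110 = 6
  100 = 4
  111 = 7
  001 = 1
  111 = 7
= 0o64717


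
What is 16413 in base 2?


Divide by 2 repeatedly:
16413 ÷ 2 = 8206 remainder 1
8206 ÷ 2 = 4103 remainder 0
4103 ÷ 2 = 2051 remainder 1
2051 ÷ 2 = 1025 remainder 1
1025 ÷ 2 = 512 remainder 1
512 ÷ 2 = 256 remainder 0
256 ÷ 2 = 128 remainder 0
128 ÷ 2 = 64 remainder 0
64 ÷ 2 = 32 remainder 0
32 ÷ 2 = 16 remainder 0
16 ÷ 2 = 8 remainder 0
8 ÷ 2 = 4 remainder 0
4 ÷ 2 = 2 remainder 0
2 ÷ 2 = 1 remainder 0
1 ÷ 2 = 0 remainder 1
Reading remainders bottom-up:
= 100000000011101


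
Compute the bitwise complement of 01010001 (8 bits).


Original: 01010001
Invert all bits:
  bit 0: 0 → 1
  bit 1: 1 → 0
  bit 2: 0 → 1
  bit 3: 1 → 0
  bit 4: 0 → 1
  bit 5: 0 → 1
  bit 6: 0 → 1
  bit 7: 1 → 0
= 10101110


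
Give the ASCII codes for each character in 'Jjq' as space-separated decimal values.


String: 'Jjq'  (3 characters)
Per-character ASCII lookup:
  'J': uppercase starts at 65: 'J' = 65 + 9 = 74
  'j': lowercase starts at 97: 'j' = 97 + 9 = 106
  'q': lowercase starts at 97: 'q' = 97 + 16 = 113
= 74 106 113


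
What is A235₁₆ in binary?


Each hex digit → 4 binary bits:
  A = 1010
  2 = 0010
  3 = 0011
  5 = 0101
Concatenate: 1010 0010 0011 0101
= 1010001000110101


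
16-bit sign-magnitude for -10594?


Sign bit: 1 (negative)
Magnitude: 10594 = 010100101100010
= 1010100101100010


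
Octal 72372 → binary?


Each octal digit → 3 binary bits:
  7 = 111
  2 = 010
  3 = 011
  7 = 111
  2 = 010
Concatenate: 111 010 011 111 010
= 111010011111010


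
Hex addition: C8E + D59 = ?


Align and add column by column (LSB to MSB, each column mod 16 with carry):
  0C8E
+ 0D59
  ----
  col 0: E(14) + 9(9) + 0 (carry in) = 23 → 7(7), carry out 1
  col 1: 8(8) + 5(5) + 1 (carry in) = 14 → E(14), carry out 0
  col 2: C(12) + D(13) + 0 (carry in) = 25 → 9(9), carry out 1
  col 3: 0(0) + 0(0) + 1 (carry in) = 1 → 1(1), carry out 0
Reading digits MSB→LSB: 19E7
Strip leading zeros: 19E7
= 0x19E7


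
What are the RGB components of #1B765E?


Hex: #1B765E
R = 1B₁₆ = 27
G = 76₁₆ = 118
B = 5E₁₆ = 94
= RGB(27, 118, 94)


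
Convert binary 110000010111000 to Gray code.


Binary: 110000010111000
Gray code: G = B XOR (B >> 1)
B >> 1 = 011000001011100
110000010111000 XOR 011000001011100:
  1 XOR 0 = 1
  1 XOR 1 = 0
  0 XOR 1 = 1
  0 XOR 0 = 0
  0 XOR 0 = 0
  0 XOR 0 = 0
  0 XOR 0 = 0
  1 XOR 0 = 1
  0 XOR 1 = 1
  1 XOR 0 = 1
  1 XOR 1 = 0
  1 XOR 1 = 0
  0 XOR 1 = 1
  0 XOR 0 = 0
  0 XOR 0 = 0
= 101000011100100


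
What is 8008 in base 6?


Divide by 6 repeatedly:
8008 ÷ 6 = 1334 remainder 4
1334 ÷ 6 = 222 remainder 2
222 ÷ 6 = 37 remainder 0
37 ÷ 6 = 6 remainder 1
6 ÷ 6 = 1 remainder 0
1 ÷ 6 = 0 remainder 1
Reading remainders bottom-up:
= 101024


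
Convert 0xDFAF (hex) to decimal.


Positional values:
Position 0: F × 16^0 = 15 × 1 = 15
Position 1: A × 16^1 = 10 × 16 = 160
Position 2: F × 16^2 = 15 × 256 = 3840
Position 3: D × 16^3 = 13 × 4096 = 53248
Sum = 15 + 160 + 3840 + 53248
= 57263


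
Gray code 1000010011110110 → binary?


Gray code: 1000010011110110
MSB stays the same: 1
Each subsequent bit = prev_binary XOR current_gray:
  B[1] = 1 XOR 0 = 1
  B[2] = 1 XOR 0 = 1
  B[3] = 1 XOR 0 = 1
  B[4] = 1 XOR 0 = 1
  B[5] = 1 XOR 1 = 0
  B[6] = 0 XOR 0 = 0
  B[7] = 0 XOR 0 = 0
  B[8] = 0 XOR 1 = 1
  B[9] = 1 XOR 1 = 0
  B[10] = 0 XOR 1 = 1
  B[11] = 1 XOR 1 = 0
  B[12] = 0 XOR 0 = 0
  B[13] = 0 XOR 1 = 1
  B[14] = 1 XOR 1 = 0
  B[15] = 0 XOR 0 = 0
= 1111100010100100 (63652 decimal)


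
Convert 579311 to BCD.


Each digit → 4-bit binary:
  5 → 0101
  7 → 0111
  9 → 1001
  3 → 0011
  1 → 0001
  1 → 0001
= 0101 0111 1001 0011 0001 0001


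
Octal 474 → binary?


Each octal digit → 3 binary bits:
  4 = 100
  7 = 111
  4 = 100
Concatenate: 100 111 100
= 100111100


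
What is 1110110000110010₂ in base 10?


Positional values:
Bit 1: 1 × 2^1 = 2
Bit 4: 1 × 2^4 = 16
Bit 5: 1 × 2^5 = 32
Bit 10: 1 × 2^10 = 1024
Bit 11: 1 × 2^11 = 2048
Bit 13: 1 × 2^13 = 8192
Bit 14: 1 × 2^14 = 16384
Bit 15: 1 × 2^15 = 32768
Sum = 2 + 16 + 32 + 1024 + 2048 + 8192 + 16384 + 32768
= 60466


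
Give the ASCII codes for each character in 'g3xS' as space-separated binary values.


String: 'g3xS'  (4 characters)
Per-character ASCII lookup:
  'g': lowercase starts at 97: 'g' = 97 + 6 = 103 → 1100111
  '3': digits start at 48: '3' = 48 + 3 = 51 → 110011
  'x': lowercase starts at 97: 'x' = 97 + 23 = 120 → 1111000
  'S': uppercase starts at 65: 'S' = 65 + 18 = 83 → 1010011
= 1100111 110011 1111000 1010011


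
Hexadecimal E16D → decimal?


Positional values:
Position 0: D × 16^0 = 13 × 1 = 13
Position 1: 6 × 16^1 = 6 × 16 = 96
Position 2: 1 × 16^2 = 1 × 256 = 256
Position 3: E × 16^3 = 14 × 4096 = 57344
Sum = 13 + 96 + 256 + 57344
= 57709


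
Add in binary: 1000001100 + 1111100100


Align and add column by column (LSB to MSB, carry propagating):
  01000001100
+ 01111100100
  -----------
  col 0: 0 + 0 + 0 (carry in) = 0 → bit 0, carry out 0
  col 1: 0 + 0 + 0 (carry in) = 0 → bit 0, carry out 0
  col 2: 1 + 1 + 0 (carry in) = 2 → bit 0, carry out 1
  col 3: 1 + 0 + 1 (carry in) = 2 → bit 0, carry out 1
  col 4: 0 + 0 + 1 (carry in) = 1 → bit 1, carry out 0
  col 5: 0 + 1 + 0 (carry in) = 1 → bit 1, carry out 0
  col 6: 0 + 1 + 0 (carry in) = 1 → bit 1, carry out 0
  col 7: 0 + 1 + 0 (carry in) = 1 → bit 1, carry out 0
  col 8: 0 + 1 + 0 (carry in) = 1 → bit 1, carry out 0
  col 9: 1 + 1 + 0 (carry in) = 2 → bit 0, carry out 1
  col 10: 0 + 0 + 1 (carry in) = 1 → bit 1, carry out 0
Reading bits MSB→LSB: 10111110000
Strip leading zeros: 10111110000
= 10111110000


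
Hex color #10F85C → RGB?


Hex: #10F85C
R = 10₁₆ = 16
G = F8₁₆ = 248
B = 5C₁₆ = 92
= RGB(16, 248, 92)


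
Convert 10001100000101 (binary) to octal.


Group into 3-bit groups: 010001100000101
  010 = 2
  001 = 1
  100 = 4
  000 = 0
  101 = 5
= 0o21405


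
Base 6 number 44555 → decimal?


Positional values (base 6):
  5 × 6^0 = 5 × 1 = 5
  5 × 6^1 = 5 × 6 = 30
  5 × 6^2 = 5 × 36 = 180
  4 × 6^3 = 4 × 216 = 864
  4 × 6^4 = 4 × 1296 = 5184
Sum = 5 + 30 + 180 + 864 + 5184
= 6263


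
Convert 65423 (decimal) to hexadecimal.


Divide by 16 repeatedly:
65423 ÷ 16 = 4088 remainder 15 (F)
4088 ÷ 16 = 255 remainder 8 (8)
255 ÷ 16 = 15 remainder 15 (F)
15 ÷ 16 = 0 remainder 15 (F)
Reading remainders bottom-up:
= 0xFF8F


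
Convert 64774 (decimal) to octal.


Divide by 8 repeatedly:
64774 ÷ 8 = 8096 remainder 6
8096 ÷ 8 = 1012 remainder 0
1012 ÷ 8 = 126 remainder 4
126 ÷ 8 = 15 remainder 6
15 ÷ 8 = 1 remainder 7
1 ÷ 8 = 0 remainder 1
Reading remainders bottom-up:
= 0o176406


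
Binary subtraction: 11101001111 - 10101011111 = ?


Align and subtract column by column (LSB to MSB, borrowing when needed):
  11101001111
- 10101011111
  -----------
  col 0: (1 - 0 borrow-in) - 1 → 1 - 1 = 0, borrow out 0
  col 1: (1 - 0 borrow-in) - 1 → 1 - 1 = 0, borrow out 0
  col 2: (1 - 0 borrow-in) - 1 → 1 - 1 = 0, borrow out 0
  col 3: (1 - 0 borrow-in) - 1 → 1 - 1 = 0, borrow out 0
  col 4: (0 - 0 borrow-in) - 1 → borrow from next column: (0+2) - 1 = 1, borrow out 1
  col 5: (0 - 1 borrow-in) - 0 → borrow from next column: (-1+2) - 0 = 1, borrow out 1
  col 6: (1 - 1 borrow-in) - 1 → borrow from next column: (0+2) - 1 = 1, borrow out 1
  col 7: (0 - 1 borrow-in) - 0 → borrow from next column: (-1+2) - 0 = 1, borrow out 1
  col 8: (1 - 1 borrow-in) - 1 → borrow from next column: (0+2) - 1 = 1, borrow out 1
  col 9: (1 - 1 borrow-in) - 0 → 0 - 0 = 0, borrow out 0
  col 10: (1 - 0 borrow-in) - 1 → 1 - 1 = 0, borrow out 0
Reading bits MSB→LSB: 00111110000
Strip leading zeros: 111110000
= 111110000


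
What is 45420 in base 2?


Divide by 2 repeatedly:
45420 ÷ 2 = 22710 remainder 0
22710 ÷ 2 = 11355 remainder 0
11355 ÷ 2 = 5677 remainder 1
5677 ÷ 2 = 2838 remainder 1
2838 ÷ 2 = 1419 remainder 0
1419 ÷ 2 = 709 remainder 1
709 ÷ 2 = 354 remainder 1
354 ÷ 2 = 177 remainder 0
177 ÷ 2 = 88 remainder 1
88 ÷ 2 = 44 remainder 0
44 ÷ 2 = 22 remainder 0
22 ÷ 2 = 11 remainder 0
11 ÷ 2 = 5 remainder 1
5 ÷ 2 = 2 remainder 1
2 ÷ 2 = 1 remainder 0
1 ÷ 2 = 0 remainder 1
Reading remainders bottom-up:
= 1011000101101100


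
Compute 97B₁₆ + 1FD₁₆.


Align and add column by column (LSB to MSB, each column mod 16 with carry):
  097B
+ 01FD
  ----
  col 0: B(11) + D(13) + 0 (carry in) = 24 → 8(8), carry out 1
  col 1: 7(7) + F(15) + 1 (carry in) = 23 → 7(7), carry out 1
  col 2: 9(9) + 1(1) + 1 (carry in) = 11 → B(11), carry out 0
  col 3: 0(0) + 0(0) + 0 (carry in) = 0 → 0(0), carry out 0
Reading digits MSB→LSB: 0B78
Strip leading zeros: B78
= 0xB78


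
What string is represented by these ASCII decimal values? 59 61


Codes (decimal): 59 61
Per-code ASCII lookup:
  59  (special character) → ';'
  61  (special character) → '='
= ';='


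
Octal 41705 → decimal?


Positional values:
Position 0: 5 × 8^0 = 5
Position 1: 0 × 8^1 = 0
Position 2: 7 × 8^2 = 448
Position 3: 1 × 8^3 = 512
Position 4: 4 × 8^4 = 16384
Sum = 5 + 0 + 448 + 512 + 16384
= 17349


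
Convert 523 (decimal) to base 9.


Divide by 9 repeatedly:
523 ÷ 9 = 58 remainder 1
58 ÷ 9 = 6 remainder 4
6 ÷ 9 = 0 remainder 6
Reading remainders bottom-up:
= 641


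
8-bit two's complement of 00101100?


Original: 00101100
Step 1 - Invert all bits: 11010011
Step 2 - Add 1: 11010011 + 1
= 11010100 (represents -44)


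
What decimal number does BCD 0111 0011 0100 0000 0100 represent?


Each 4-bit group → digit:
  0111 → 7
  0011 → 3
  0100 → 4
  0000 → 0
  0100 → 4
= 73404


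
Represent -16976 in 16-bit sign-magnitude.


Sign bit: 1 (negative)
Magnitude: 16976 = 100001001010000
= 1100001001010000


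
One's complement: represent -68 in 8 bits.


Original: 01000100
Invert all bits:
  bit 0: 0 → 1
  bit 1: 1 → 0
  bit 2: 0 → 1
  bit 3: 0 → 1
  bit 4: 0 → 1
  bit 5: 1 → 0
  bit 6: 0 → 1
  bit 7: 0 → 1
= 10111011


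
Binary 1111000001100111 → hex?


Group into 4-bit nibbles: 1111000001100111
  1111 = F
  0000 = 0
  0110 = 6
  0111 = 7
= 0xF067


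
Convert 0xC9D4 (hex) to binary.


Each hex digit → 4 binary bits:
  C = 1100
  9 = 1001
  D = 1101
  4 = 0100
Concatenate: 1100 1001 1101 0100
= 1100100111010100


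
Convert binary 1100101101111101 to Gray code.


Binary: 1100101101111101
Gray code: G = B XOR (B >> 1)
B >> 1 = 0110010110111110
1100101101111101 XOR 0110010110111110:
  1 XOR 0 = 1
  1 XOR 1 = 0
  0 XOR 1 = 1
  0 XOR 0 = 0
  1 XOR 0 = 1
  0 XOR 1 = 1
  1 XOR 0 = 1
  1 XOR 1 = 0
  0 XOR 1 = 1
  1 XOR 0 = 1
  1 XOR 1 = 0
  1 XOR 1 = 0
  1 XOR 1 = 0
  1 XOR 1 = 0
  0 XOR 1 = 1
  1 XOR 0 = 1
= 1010111011000011


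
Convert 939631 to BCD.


Each digit → 4-bit binary:
  9 → 1001
  3 → 0011
  9 → 1001
  6 → 0110
  3 → 0011
  1 → 0001
= 1001 0011 1001 0110 0011 0001


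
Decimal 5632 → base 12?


Divide by 12 repeatedly:
5632 ÷ 12 = 469 remainder 4
469 ÷ 12 = 39 remainder 1
39 ÷ 12 = 3 remainder 3
3 ÷ 12 = 0 remainder 3
Reading remainders bottom-up:
= 3314


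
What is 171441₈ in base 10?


Positional values:
Position 0: 1 × 8^0 = 1
Position 1: 4 × 8^1 = 32
Position 2: 4 × 8^2 = 256
Position 3: 1 × 8^3 = 512
Position 4: 7 × 8^4 = 28672
Position 5: 1 × 8^5 = 32768
Sum = 1 + 32 + 256 + 512 + 28672 + 32768
= 62241


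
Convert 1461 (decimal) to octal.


Divide by 8 repeatedly:
1461 ÷ 8 = 182 remainder 5
182 ÷ 8 = 22 remainder 6
22 ÷ 8 = 2 remainder 6
2 ÷ 8 = 0 remainder 2
Reading remainders bottom-up:
= 0o2665


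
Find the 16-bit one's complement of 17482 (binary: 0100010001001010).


Original: 0100010001001010
Invert all bits:
  bit 0: 0 → 1
  bit 1: 1 → 0
  bit 2: 0 → 1
  bit 3: 0 → 1
  bit 4: 0 → 1
  bit 5: 1 → 0
  bit 6: 0 → 1
  bit 7: 0 → 1
  bit 8: 0 → 1
  bit 9: 1 → 0
  bit 10: 0 → 1
  bit 11: 0 → 1
  bit 12: 1 → 0
  bit 13: 0 → 1
  bit 14: 1 → 0
  bit 15: 0 → 1
= 1011101110110101


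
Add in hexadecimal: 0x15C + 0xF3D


Align and add column by column (LSB to MSB, each column mod 16 with carry):
  015C
+ 0F3D
  ----
  col 0: C(12) + D(13) + 0 (carry in) = 25 → 9(9), carry out 1
  col 1: 5(5) + 3(3) + 1 (carry in) = 9 → 9(9), carry out 0
  col 2: 1(1) + F(15) + 0 (carry in) = 16 → 0(0), carry out 1
  col 3: 0(0) + 0(0) + 1 (carry in) = 1 → 1(1), carry out 0
Reading digits MSB→LSB: 1099
Strip leading zeros: 1099
= 0x1099


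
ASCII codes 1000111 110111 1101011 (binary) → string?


Codes (binary): 1000111 110111 1101011
Per-code ASCII lookup:
  1000111 = 71  (range 65-90: uppercase, 71 - 65 = 6) → 'G'
  110111 = 55  (range 48-57: digits, 55 - 48 = 7) → '7'
  1101011 = 107  (range 97-122: lowercase, 107 - 97 = 10) → 'k'
= 'G7k'


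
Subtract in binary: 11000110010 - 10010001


Align and subtract column by column (LSB to MSB, borrowing when needed):
  11000110010
- 00010010001
  -----------
  col 0: (0 - 0 borrow-in) - 1 → borrow from next column: (0+2) - 1 = 1, borrow out 1
  col 1: (1 - 1 borrow-in) - 0 → 0 - 0 = 0, borrow out 0
  col 2: (0 - 0 borrow-in) - 0 → 0 - 0 = 0, borrow out 0
  col 3: (0 - 0 borrow-in) - 0 → 0 - 0 = 0, borrow out 0
  col 4: (1 - 0 borrow-in) - 1 → 1 - 1 = 0, borrow out 0
  col 5: (1 - 0 borrow-in) - 0 → 1 - 0 = 1, borrow out 0
  col 6: (0 - 0 borrow-in) - 0 → 0 - 0 = 0, borrow out 0
  col 7: (0 - 0 borrow-in) - 1 → borrow from next column: (0+2) - 1 = 1, borrow out 1
  col 8: (0 - 1 borrow-in) - 0 → borrow from next column: (-1+2) - 0 = 1, borrow out 1
  col 9: (1 - 1 borrow-in) - 0 → 0 - 0 = 0, borrow out 0
  col 10: (1 - 0 borrow-in) - 0 → 1 - 0 = 1, borrow out 0
Reading bits MSB→LSB: 10110100001
Strip leading zeros: 10110100001
= 10110100001


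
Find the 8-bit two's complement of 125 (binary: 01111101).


Original: 01111101
Step 1 - Invert all bits: 10000010
Step 2 - Add 1: 10000010 + 1
= 10000011 (represents -125)


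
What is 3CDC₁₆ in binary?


Each hex digit → 4 binary bits:
  3 = 0011
  C = 1100
  D = 1101
  C = 1100
Concatenate: 0011 1100 1101 1100
= 0011110011011100


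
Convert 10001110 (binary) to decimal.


Positional values:
Bit 1: 1 × 2^1 = 2
Bit 2: 1 × 2^2 = 4
Bit 3: 1 × 2^3 = 8
Bit 7: 1 × 2^7 = 128
Sum = 2 + 4 + 8 + 128
= 142


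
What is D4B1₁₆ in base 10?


Positional values:
Position 0: 1 × 16^0 = 1 × 1 = 1
Position 1: B × 16^1 = 11 × 16 = 176
Position 2: 4 × 16^2 = 4 × 256 = 1024
Position 3: D × 16^3 = 13 × 4096 = 53248
Sum = 1 + 176 + 1024 + 53248
= 54449


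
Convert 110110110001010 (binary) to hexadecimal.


Group into 4-bit nibbles: 0110110110001010
  0110 = 6
  1101 = D
  1000 = 8
  1010 = A
= 0x6D8A


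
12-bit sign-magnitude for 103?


Sign bit: 0 (positive)
Magnitude: 103 = 00001100111
= 000001100111


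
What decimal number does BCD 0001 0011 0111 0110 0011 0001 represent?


Each 4-bit group → digit:
  0001 → 1
  0011 → 3
  0111 → 7
  0110 → 6
  0011 → 3
  0001 → 1
= 137631


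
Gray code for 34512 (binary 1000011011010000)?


Binary: 1000011011010000
Gray code: G = B XOR (B >> 1)
B >> 1 = 0100001101101000
1000011011010000 XOR 0100001101101000:
  1 XOR 0 = 1
  0 XOR 1 = 1
  0 XOR 0 = 0
  0 XOR 0 = 0
  0 XOR 0 = 0
  1 XOR 0 = 1
  1 XOR 1 = 0
  0 XOR 1 = 1
  1 XOR 0 = 1
  1 XOR 1 = 0
  0 XOR 1 = 1
  1 XOR 0 = 1
  0 XOR 1 = 1
  0 XOR 0 = 0
  0 XOR 0 = 0
  0 XOR 0 = 0
= 1100010110111000


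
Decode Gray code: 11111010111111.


Gray code: 11111010111111
MSB stays the same: 1
Each subsequent bit = prev_binary XOR current_gray:
  B[1] = 1 XOR 1 = 0
  B[2] = 0 XOR 1 = 1
  B[3] = 1 XOR 1 = 0
  B[4] = 0 XOR 1 = 1
  B[5] = 1 XOR 0 = 1
  B[6] = 1 XOR 1 = 0
  B[7] = 0 XOR 0 = 0
  B[8] = 0 XOR 1 = 1
  B[9] = 1 XOR 1 = 0
  B[10] = 0 XOR 1 = 1
  B[11] = 1 XOR 1 = 0
  B[12] = 0 XOR 1 = 1
  B[13] = 1 XOR 1 = 0
= 10101100101010 (11050 decimal)


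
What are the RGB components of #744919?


Hex: #744919
R = 74₁₆ = 116
G = 49₁₆ = 73
B = 19₁₆ = 25
= RGB(116, 73, 25)


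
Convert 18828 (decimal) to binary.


Divide by 2 repeatedly:
18828 ÷ 2 = 9414 remainder 0
9414 ÷ 2 = 4707 remainder 0
4707 ÷ 2 = 2353 remainder 1
2353 ÷ 2 = 1176 remainder 1
1176 ÷ 2 = 588 remainder 0
588 ÷ 2 = 294 remainder 0
294 ÷ 2 = 147 remainder 0
147 ÷ 2 = 73 remainder 1
73 ÷ 2 = 36 remainder 1
36 ÷ 2 = 18 remainder 0
18 ÷ 2 = 9 remainder 0
9 ÷ 2 = 4 remainder 1
4 ÷ 2 = 2 remainder 0
2 ÷ 2 = 1 remainder 0
1 ÷ 2 = 0 remainder 1
Reading remainders bottom-up:
= 100100110001100


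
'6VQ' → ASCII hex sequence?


String: '6VQ'  (3 characters)
Per-character ASCII lookup:
  '6': digits start at 48: '6' = 48 + 6 = 54 → 0x36
  'V': uppercase starts at 65: 'V' = 65 + 21 = 86 → 0x56
  'Q': uppercase starts at 65: 'Q' = 65 + 16 = 81 → 0x51
= 0x36 0x56 0x51


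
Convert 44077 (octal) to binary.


Each octal digit → 3 binary bits:
  4 = 100
  4 = 100
  0 = 000
  7 = 111
  7 = 111
Concatenate: 100 100 000 111 111
= 100100000111111


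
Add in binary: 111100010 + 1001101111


Align and add column by column (LSB to MSB, carry propagating):
  00111100010
+ 01001101111
  -----------
  col 0: 0 + 1 + 0 (carry in) = 1 → bit 1, carry out 0
  col 1: 1 + 1 + 0 (carry in) = 2 → bit 0, carry out 1
  col 2: 0 + 1 + 1 (carry in) = 2 → bit 0, carry out 1
  col 3: 0 + 1 + 1 (carry in) = 2 → bit 0, carry out 1
  col 4: 0 + 0 + 1 (carry in) = 1 → bit 1, carry out 0
  col 5: 1 + 1 + 0 (carry in) = 2 → bit 0, carry out 1
  col 6: 1 + 1 + 1 (carry in) = 3 → bit 1, carry out 1
  col 7: 1 + 0 + 1 (carry in) = 2 → bit 0, carry out 1
  col 8: 1 + 0 + 1 (carry in) = 2 → bit 0, carry out 1
  col 9: 0 + 1 + 1 (carry in) = 2 → bit 0, carry out 1
  col 10: 0 + 0 + 1 (carry in) = 1 → bit 1, carry out 0
Reading bits MSB→LSB: 10001010001
Strip leading zeros: 10001010001
= 10001010001


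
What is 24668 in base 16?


Divide by 16 repeatedly:
24668 ÷ 16 = 1541 remainder 12 (C)
1541 ÷ 16 = 96 remainder 5 (5)
96 ÷ 16 = 6 remainder 0 (0)
6 ÷ 16 = 0 remainder 6 (6)
Reading remainders bottom-up:
= 0x605C


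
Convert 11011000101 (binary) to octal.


Group into 3-bit groups: 011011000101
  011 = 3
  011 = 3
  000 = 0
  101 = 5
= 0o3305


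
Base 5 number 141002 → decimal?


Positional values (base 5):
  2 × 5^0 = 2 × 1 = 2
  0 × 5^1 = 0 × 5 = 0
  0 × 5^2 = 0 × 25 = 0
  1 × 5^3 = 1 × 125 = 125
  4 × 5^4 = 4 × 625 = 2500
  1 × 5^5 = 1 × 3125 = 3125
Sum = 2 + 0 + 0 + 125 + 2500 + 3125
= 5752


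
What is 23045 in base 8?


Divide by 8 repeatedly:
23045 ÷ 8 = 2880 remainder 5
2880 ÷ 8 = 360 remainder 0
360 ÷ 8 = 45 remainder 0
45 ÷ 8 = 5 remainder 5
5 ÷ 8 = 0 remainder 5
Reading remainders bottom-up:
= 0o55005


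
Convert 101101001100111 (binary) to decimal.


Positional values:
Bit 0: 1 × 2^0 = 1
Bit 1: 1 × 2^1 = 2
Bit 2: 1 × 2^2 = 4
Bit 5: 1 × 2^5 = 32
Bit 6: 1 × 2^6 = 64
Bit 9: 1 × 2^9 = 512
Bit 11: 1 × 2^11 = 2048
Bit 12: 1 × 2^12 = 4096
Bit 14: 1 × 2^14 = 16384
Sum = 1 + 2 + 4 + 32 + 64 + 512 + 2048 + 4096 + 16384
= 23143


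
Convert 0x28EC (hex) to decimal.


Positional values:
Position 0: C × 16^0 = 12 × 1 = 12
Position 1: E × 16^1 = 14 × 16 = 224
Position 2: 8 × 16^2 = 8 × 256 = 2048
Position 3: 2 × 16^3 = 2 × 4096 = 8192
Sum = 12 + 224 + 2048 + 8192
= 10476


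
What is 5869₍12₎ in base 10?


Positional values (base 12):
  9 × 12^0 = 9 × 1 = 9
  6 × 12^1 = 6 × 12 = 72
  8 × 12^2 = 8 × 144 = 1152
  5 × 12^3 = 5 × 1728 = 8640
Sum = 9 + 72 + 1152 + 8640
= 9873


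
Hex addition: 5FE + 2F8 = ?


Align and add column by column (LSB to MSB, each column mod 16 with carry):
  05FE
+ 02F8
  ----
  col 0: E(14) + 8(8) + 0 (carry in) = 22 → 6(6), carry out 1
  col 1: F(15) + F(15) + 1 (carry in) = 31 → F(15), carry out 1
  col 2: 5(5) + 2(2) + 1 (carry in) = 8 → 8(8), carry out 0
  col 3: 0(0) + 0(0) + 0 (carry in) = 0 → 0(0), carry out 0
Reading digits MSB→LSB: 08F6
Strip leading zeros: 8F6
= 0x8F6


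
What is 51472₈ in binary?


Each octal digit → 3 binary bits:
  5 = 101
  1 = 001
  4 = 100
  7 = 111
  2 = 010
Concatenate: 101 001 100 111 010
= 101001100111010


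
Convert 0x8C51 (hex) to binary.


Each hex digit → 4 binary bits:
  8 = 1000
  C = 1100
  5 = 0101
  1 = 0001
Concatenate: 1000 1100 0101 0001
= 1000110001010001


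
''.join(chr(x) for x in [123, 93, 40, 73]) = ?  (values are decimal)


Codes (decimal): 123 93 40 73
Per-code ASCII lookup:
  123  (special character) → '{'
  93  (special character) → ']'
  40  (special character) → '('
  73  (range 65-90: uppercase, 73 - 65 = 8) → 'I'
= '{](I'


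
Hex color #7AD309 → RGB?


Hex: #7AD309
R = 7A₁₆ = 122
G = D3₁₆ = 211
B = 09₁₆ = 9
= RGB(122, 211, 9)


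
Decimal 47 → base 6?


Divide by 6 repeatedly:
47 ÷ 6 = 7 remainder 5
7 ÷ 6 = 1 remainder 1
1 ÷ 6 = 0 remainder 1
Reading remainders bottom-up:
= 115


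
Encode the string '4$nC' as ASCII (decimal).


String: '4$nC'  (4 characters)
Per-character ASCII lookup:
  '4': digits start at 48: '4' = 48 + 4 = 52
  '$': special character: '$' = 36
  'n': lowercase starts at 97: 'n' = 97 + 13 = 110
  'C': uppercase starts at 65: 'C' = 65 + 2 = 67
= 52 36 110 67


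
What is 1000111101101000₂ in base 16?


Group into 4-bit nibbles: 1000111101101000
  1000 = 8
  1111 = F
  0110 = 6
  1000 = 8
= 0x8F68


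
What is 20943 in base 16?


Divide by 16 repeatedly:
20943 ÷ 16 = 1308 remainder 15 (F)
1308 ÷ 16 = 81 remainder 12 (C)
81 ÷ 16 = 5 remainder 1 (1)
5 ÷ 16 = 0 remainder 5 (5)
Reading remainders bottom-up:
= 0x51CF


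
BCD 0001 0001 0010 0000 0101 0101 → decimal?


Each 4-bit group → digit:
  0001 → 1
  0001 → 1
  0010 → 2
  0000 → 0
  0101 → 5
  0101 → 5
= 112055


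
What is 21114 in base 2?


Divide by 2 repeatedly:
21114 ÷ 2 = 10557 remainder 0
10557 ÷ 2 = 5278 remainder 1
5278 ÷ 2 = 2639 remainder 0
2639 ÷ 2 = 1319 remainder 1
1319 ÷ 2 = 659 remainder 1
659 ÷ 2 = 329 remainder 1
329 ÷ 2 = 164 remainder 1
164 ÷ 2 = 82 remainder 0
82 ÷ 2 = 41 remainder 0
41 ÷ 2 = 20 remainder 1
20 ÷ 2 = 10 remainder 0
10 ÷ 2 = 5 remainder 0
5 ÷ 2 = 2 remainder 1
2 ÷ 2 = 1 remainder 0
1 ÷ 2 = 0 remainder 1
Reading remainders bottom-up:
= 101001001111010


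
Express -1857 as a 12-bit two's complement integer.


Original: 011101000001
Step 1 - Invert all bits: 100010111110
Step 2 - Add 1: 100010111110 + 1
= 100010111111 (represents -1857)


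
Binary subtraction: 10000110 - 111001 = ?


Align and subtract column by column (LSB to MSB, borrowing when needed):
  10000110
- 00111001
  --------
  col 0: (0 - 0 borrow-in) - 1 → borrow from next column: (0+2) - 1 = 1, borrow out 1
  col 1: (1 - 1 borrow-in) - 0 → 0 - 0 = 0, borrow out 0
  col 2: (1 - 0 borrow-in) - 0 → 1 - 0 = 1, borrow out 0
  col 3: (0 - 0 borrow-in) - 1 → borrow from next column: (0+2) - 1 = 1, borrow out 1
  col 4: (0 - 1 borrow-in) - 1 → borrow from next column: (-1+2) - 1 = 0, borrow out 1
  col 5: (0 - 1 borrow-in) - 1 → borrow from next column: (-1+2) - 1 = 0, borrow out 1
  col 6: (0 - 1 borrow-in) - 0 → borrow from next column: (-1+2) - 0 = 1, borrow out 1
  col 7: (1 - 1 borrow-in) - 0 → 0 - 0 = 0, borrow out 0
Reading bits MSB→LSB: 01001101
Strip leading zeros: 1001101
= 1001101


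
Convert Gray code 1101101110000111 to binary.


Gray code: 1101101110000111
MSB stays the same: 1
Each subsequent bit = prev_binary XOR current_gray:
  B[1] = 1 XOR 1 = 0
  B[2] = 0 XOR 0 = 0
  B[3] = 0 XOR 1 = 1
  B[4] = 1 XOR 1 = 0
  B[5] = 0 XOR 0 = 0
  B[6] = 0 XOR 1 = 1
  B[7] = 1 XOR 1 = 0
  B[8] = 0 XOR 1 = 1
  B[9] = 1 XOR 0 = 1
  B[10] = 1 XOR 0 = 1
  B[11] = 1 XOR 0 = 1
  B[12] = 1 XOR 0 = 1
  B[13] = 1 XOR 1 = 0
  B[14] = 0 XOR 1 = 1
  B[15] = 1 XOR 1 = 0
= 1001001011111010 (37626 decimal)


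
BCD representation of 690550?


Each digit → 4-bit binary:
  6 → 0110
  9 → 1001
  0 → 0000
  5 → 0101
  5 → 0101
  0 → 0000
= 0110 1001 0000 0101 0101 0000


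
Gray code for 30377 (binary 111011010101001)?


Binary: 111011010101001
Gray code: G = B XOR (B >> 1)
B >> 1 = 011101101010100
111011010101001 XOR 011101101010100:
  1 XOR 0 = 1
  1 XOR 1 = 0
  1 XOR 1 = 0
  0 XOR 1 = 1
  1 XOR 0 = 1
  1 XOR 1 = 0
  0 XOR 1 = 1
  1 XOR 0 = 1
  0 XOR 1 = 1
  1 XOR 0 = 1
  0 XOR 1 = 1
  1 XOR 0 = 1
  0 XOR 1 = 1
  0 XOR 0 = 0
  1 XOR 0 = 1
= 100110111111101


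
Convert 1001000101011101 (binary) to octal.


Group into 3-bit groups: 001001000101011101
  001 = 1
  001 = 1
  000 = 0
  101 = 5
  011 = 3
  101 = 5
= 0o110535


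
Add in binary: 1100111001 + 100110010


Align and add column by column (LSB to MSB, carry propagating):
  01100111001
+ 00100110010
  -----------
  col 0: 1 + 0 + 0 (carry in) = 1 → bit 1, carry out 0
  col 1: 0 + 1 + 0 (carry in) = 1 → bit 1, carry out 0
  col 2: 0 + 0 + 0 (carry in) = 0 → bit 0, carry out 0
  col 3: 1 + 0 + 0 (carry in) = 1 → bit 1, carry out 0
  col 4: 1 + 1 + 0 (carry in) = 2 → bit 0, carry out 1
  col 5: 1 + 1 + 1 (carry in) = 3 → bit 1, carry out 1
  col 6: 0 + 0 + 1 (carry in) = 1 → bit 1, carry out 0
  col 7: 0 + 0 + 0 (carry in) = 0 → bit 0, carry out 0
  col 8: 1 + 1 + 0 (carry in) = 2 → bit 0, carry out 1
  col 9: 1 + 0 + 1 (carry in) = 2 → bit 0, carry out 1
  col 10: 0 + 0 + 1 (carry in) = 1 → bit 1, carry out 0
Reading bits MSB→LSB: 10001101011
Strip leading zeros: 10001101011
= 10001101011


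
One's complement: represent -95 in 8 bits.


Original: 01011111
Invert all bits:
  bit 0: 0 → 1
  bit 1: 1 → 0
  bit 2: 0 → 1
  bit 3: 1 → 0
  bit 4: 1 → 0
  bit 5: 1 → 0
  bit 6: 1 → 0
  bit 7: 1 → 0
= 10100000


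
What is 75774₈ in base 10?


Positional values:
Position 0: 4 × 8^0 = 4
Position 1: 7 × 8^1 = 56
Position 2: 7 × 8^2 = 448
Position 3: 5 × 8^3 = 2560
Position 4: 7 × 8^4 = 28672
Sum = 4 + 56 + 448 + 2560 + 28672
= 31740


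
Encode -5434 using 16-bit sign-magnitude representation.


Sign bit: 1 (negative)
Magnitude: 5434 = 001010100111010
= 1001010100111010


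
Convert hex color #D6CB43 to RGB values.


Hex: #D6CB43
R = D6₁₆ = 214
G = CB₁₆ = 203
B = 43₁₆ = 67
= RGB(214, 203, 67)


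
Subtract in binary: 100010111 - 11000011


Align and subtract column by column (LSB to MSB, borrowing when needed):
  100010111
- 011000011
  ---------
  col 0: (1 - 0 borrow-in) - 1 → 1 - 1 = 0, borrow out 0
  col 1: (1 - 0 borrow-in) - 1 → 1 - 1 = 0, borrow out 0
  col 2: (1 - 0 borrow-in) - 0 → 1 - 0 = 1, borrow out 0
  col 3: (0 - 0 borrow-in) - 0 → 0 - 0 = 0, borrow out 0
  col 4: (1 - 0 borrow-in) - 0 → 1 - 0 = 1, borrow out 0
  col 5: (0 - 0 borrow-in) - 0 → 0 - 0 = 0, borrow out 0
  col 6: (0 - 0 borrow-in) - 1 → borrow from next column: (0+2) - 1 = 1, borrow out 1
  col 7: (0 - 1 borrow-in) - 1 → borrow from next column: (-1+2) - 1 = 0, borrow out 1
  col 8: (1 - 1 borrow-in) - 0 → 0 - 0 = 0, borrow out 0
Reading bits MSB→LSB: 001010100
Strip leading zeros: 1010100
= 1010100


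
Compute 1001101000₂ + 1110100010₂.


Align and add column by column (LSB to MSB, carry propagating):
  01001101000
+ 01110100010
  -----------
  col 0: 0 + 0 + 0 (carry in) = 0 → bit 0, carry out 0
  col 1: 0 + 1 + 0 (carry in) = 1 → bit 1, carry out 0
  col 2: 0 + 0 + 0 (carry in) = 0 → bit 0, carry out 0
  col 3: 1 + 0 + 0 (carry in) = 1 → bit 1, carry out 0
  col 4: 0 + 0 + 0 (carry in) = 0 → bit 0, carry out 0
  col 5: 1 + 1 + 0 (carry in) = 2 → bit 0, carry out 1
  col 6: 1 + 0 + 1 (carry in) = 2 → bit 0, carry out 1
  col 7: 0 + 1 + 1 (carry in) = 2 → bit 0, carry out 1
  col 8: 0 + 1 + 1 (carry in) = 2 → bit 0, carry out 1
  col 9: 1 + 1 + 1 (carry in) = 3 → bit 1, carry out 1
  col 10: 0 + 0 + 1 (carry in) = 1 → bit 1, carry out 0
Reading bits MSB→LSB: 11000001010
Strip leading zeros: 11000001010
= 11000001010


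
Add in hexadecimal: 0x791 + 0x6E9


Align and add column by column (LSB to MSB, each column mod 16 with carry):
  0791
+ 06E9
  ----
  col 0: 1(1) + 9(9) + 0 (carry in) = 10 → A(10), carry out 0
  col 1: 9(9) + E(14) + 0 (carry in) = 23 → 7(7), carry out 1
  col 2: 7(7) + 6(6) + 1 (carry in) = 14 → E(14), carry out 0
  col 3: 0(0) + 0(0) + 0 (carry in) = 0 → 0(0), carry out 0
Reading digits MSB→LSB: 0E7A
Strip leading zeros: E7A
= 0xE7A


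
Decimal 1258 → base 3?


Divide by 3 repeatedly:
1258 ÷ 3 = 419 remainder 1
419 ÷ 3 = 139 remainder 2
139 ÷ 3 = 46 remainder 1
46 ÷ 3 = 15 remainder 1
15 ÷ 3 = 5 remainder 0
5 ÷ 3 = 1 remainder 2
1 ÷ 3 = 0 remainder 1
Reading remainders bottom-up:
= 1201121


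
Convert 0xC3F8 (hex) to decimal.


Positional values:
Position 0: 8 × 16^0 = 8 × 1 = 8
Position 1: F × 16^1 = 15 × 16 = 240
Position 2: 3 × 16^2 = 3 × 256 = 768
Position 3: C × 16^3 = 12 × 4096 = 49152
Sum = 8 + 240 + 768 + 49152
= 50168


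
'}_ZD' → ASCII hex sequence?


String: '}_ZD'  (4 characters)
Per-character ASCII lookup:
  '}': special character: '}' = 125 → 0x7D
  '_': special character: '_' = 95 → 0x5F
  'Z': uppercase starts at 65: 'Z' = 65 + 25 = 90 → 0x5A
  'D': uppercase starts at 65: 'D' = 65 + 3 = 68 → 0x44
= 0x7D 0x5F 0x5A 0x44


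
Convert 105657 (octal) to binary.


Each octal digit → 3 binary bits:
  1 = 001
  0 = 000
  5 = 101
  6 = 110
  5 = 101
  7 = 111
Concatenate: 001 000 101 110 101 111
= 001000101110101111


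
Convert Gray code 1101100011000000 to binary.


Gray code: 1101100011000000
MSB stays the same: 1
Each subsequent bit = prev_binary XOR current_gray:
  B[1] = 1 XOR 1 = 0
  B[2] = 0 XOR 0 = 0
  B[3] = 0 XOR 1 = 1
  B[4] = 1 XOR 1 = 0
  B[5] = 0 XOR 0 = 0
  B[6] = 0 XOR 0 = 0
  B[7] = 0 XOR 0 = 0
  B[8] = 0 XOR 1 = 1
  B[9] = 1 XOR 1 = 0
  B[10] = 0 XOR 0 = 0
  B[11] = 0 XOR 0 = 0
  B[12] = 0 XOR 0 = 0
  B[13] = 0 XOR 0 = 0
  B[14] = 0 XOR 0 = 0
  B[15] = 0 XOR 0 = 0
= 1001000010000000 (36992 decimal)


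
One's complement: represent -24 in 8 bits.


Original: 00011000
Invert all bits:
  bit 0: 0 → 1
  bit 1: 0 → 1
  bit 2: 0 → 1
  bit 3: 1 → 0
  bit 4: 1 → 0
  bit 5: 0 → 1
  bit 6: 0 → 1
  bit 7: 0 → 1
= 11100111


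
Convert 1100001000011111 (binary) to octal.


Group into 3-bit groups: 001100001000011111
  001 = 1
  100 = 4
  001 = 1
  000 = 0
  011 = 3
  111 = 7
= 0o141037


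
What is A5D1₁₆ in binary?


Each hex digit → 4 binary bits:
  A = 1010
  5 = 0101
  D = 1101
  1 = 0001
Concatenate: 1010 0101 1101 0001
= 1010010111010001


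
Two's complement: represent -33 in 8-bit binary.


Original: 00100001
Step 1 - Invert all bits: 11011110
Step 2 - Add 1: 11011110 + 1
= 11011111 (represents -33)


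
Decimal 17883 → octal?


Divide by 8 repeatedly:
17883 ÷ 8 = 2235 remainder 3
2235 ÷ 8 = 279 remainder 3
279 ÷ 8 = 34 remainder 7
34 ÷ 8 = 4 remainder 2
4 ÷ 8 = 0 remainder 4
Reading remainders bottom-up:
= 0o42733


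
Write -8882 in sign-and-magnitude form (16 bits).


Sign bit: 1 (negative)
Magnitude: 8882 = 010001010110010
= 1010001010110010


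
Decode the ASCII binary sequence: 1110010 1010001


Codes (binary): 1110010 1010001
Per-code ASCII lookup:
  1110010 = 114  (range 97-122: lowercase, 114 - 97 = 17) → 'r'
  1010001 = 81  (range 65-90: uppercase, 81 - 65 = 16) → 'Q'
= 'rQ'


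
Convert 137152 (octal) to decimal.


Positional values:
Position 0: 2 × 8^0 = 2
Position 1: 5 × 8^1 = 40
Position 2: 1 × 8^2 = 64
Position 3: 7 × 8^3 = 3584
Position 4: 3 × 8^4 = 12288
Position 5: 1 × 8^5 = 32768
Sum = 2 + 40 + 64 + 3584 + 12288 + 32768
= 48746


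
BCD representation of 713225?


Each digit → 4-bit binary:
  7 → 0111
  1 → 0001
  3 → 0011
  2 → 0010
  2 → 0010
  5 → 0101
= 0111 0001 0011 0010 0010 0101


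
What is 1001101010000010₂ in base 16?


Group into 4-bit nibbles: 1001101010000010
  1001 = 9
  1010 = A
  1000 = 8
  0010 = 2
= 0x9A82


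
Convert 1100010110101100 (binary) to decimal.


Positional values:
Bit 2: 1 × 2^2 = 4
Bit 3: 1 × 2^3 = 8
Bit 5: 1 × 2^5 = 32
Bit 7: 1 × 2^7 = 128
Bit 8: 1 × 2^8 = 256
Bit 10: 1 × 2^10 = 1024
Bit 14: 1 × 2^14 = 16384
Bit 15: 1 × 2^15 = 32768
Sum = 4 + 8 + 32 + 128 + 256 + 1024 + 16384 + 32768
= 50604


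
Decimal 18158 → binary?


Divide by 2 repeatedly:
18158 ÷ 2 = 9079 remainder 0
9079 ÷ 2 = 4539 remainder 1
4539 ÷ 2 = 2269 remainder 1
2269 ÷ 2 = 1134 remainder 1
1134 ÷ 2 = 567 remainder 0
567 ÷ 2 = 283 remainder 1
283 ÷ 2 = 141 remainder 1
141 ÷ 2 = 70 remainder 1
70 ÷ 2 = 35 remainder 0
35 ÷ 2 = 17 remainder 1
17 ÷ 2 = 8 remainder 1
8 ÷ 2 = 4 remainder 0
4 ÷ 2 = 2 remainder 0
2 ÷ 2 = 1 remainder 0
1 ÷ 2 = 0 remainder 1
Reading remainders bottom-up:
= 100011011101110


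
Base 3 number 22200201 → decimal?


Positional values (base 3):
  1 × 3^0 = 1 × 1 = 1
  0 × 3^1 = 0 × 3 = 0
  2 × 3^2 = 2 × 9 = 18
  0 × 3^3 = 0 × 27 = 0
  0 × 3^4 = 0 × 81 = 0
  2 × 3^5 = 2 × 243 = 486
  2 × 3^6 = 2 × 729 = 1458
  2 × 3^7 = 2 × 2187 = 4374
Sum = 1 + 0 + 18 + 0 + 0 + 486 + 1458 + 4374
= 6337


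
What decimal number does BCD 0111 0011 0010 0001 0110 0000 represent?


Each 4-bit group → digit:
  0111 → 7
  0011 → 3
  0010 → 2
  0001 → 1
  0110 → 6
  0000 → 0
= 732160


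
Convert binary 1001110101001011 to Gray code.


Binary: 1001110101001011
Gray code: G = B XOR (B >> 1)
B >> 1 = 0100111010100101
1001110101001011 XOR 0100111010100101:
  1 XOR 0 = 1
  0 XOR 1 = 1
  0 XOR 0 = 0
  1 XOR 0 = 1
  1 XOR 1 = 0
  1 XOR 1 = 0
  0 XOR 1 = 1
  1 XOR 0 = 1
  0 XOR 1 = 1
  1 XOR 0 = 1
  0 XOR 1 = 1
  0 XOR 0 = 0
  1 XOR 0 = 1
  0 XOR 1 = 1
  1 XOR 0 = 1
  1 XOR 1 = 0
= 1101001111101110


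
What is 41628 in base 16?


Divide by 16 repeatedly:
41628 ÷ 16 = 2601 remainder 12 (C)
2601 ÷ 16 = 162 remainder 9 (9)
162 ÷ 16 = 10 remainder 2 (2)
10 ÷ 16 = 0 remainder 10 (A)
Reading remainders bottom-up:
= 0xA29C


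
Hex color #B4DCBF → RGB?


Hex: #B4DCBF
R = B4₁₆ = 180
G = DC₁₆ = 220
B = BF₁₆ = 191
= RGB(180, 220, 191)


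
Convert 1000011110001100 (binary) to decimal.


Positional values:
Bit 2: 1 × 2^2 = 4
Bit 3: 1 × 2^3 = 8
Bit 7: 1 × 2^7 = 128
Bit 8: 1 × 2^8 = 256
Bit 9: 1 × 2^9 = 512
Bit 10: 1 × 2^10 = 1024
Bit 15: 1 × 2^15 = 32768
Sum = 4 + 8 + 128 + 256 + 512 + 1024 + 32768
= 34700


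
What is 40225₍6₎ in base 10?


Positional values (base 6):
  5 × 6^0 = 5 × 1 = 5
  2 × 6^1 = 2 × 6 = 12
  2 × 6^2 = 2 × 36 = 72
  0 × 6^3 = 0 × 216 = 0
  4 × 6^4 = 4 × 1296 = 5184
Sum = 5 + 12 + 72 + 0 + 5184
= 5273


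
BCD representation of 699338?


Each digit → 4-bit binary:
  6 → 0110
  9 → 1001
  9 → 1001
  3 → 0011
  3 → 0011
  8 → 1000
= 0110 1001 1001 0011 0011 1000


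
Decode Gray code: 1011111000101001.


Gray code: 1011111000101001
MSB stays the same: 1
Each subsequent bit = prev_binary XOR current_gray:
  B[1] = 1 XOR 0 = 1
  B[2] = 1 XOR 1 = 0
  B[3] = 0 XOR 1 = 1
  B[4] = 1 XOR 1 = 0
  B[5] = 0 XOR 1 = 1
  B[6] = 1 XOR 1 = 0
  B[7] = 0 XOR 0 = 0
  B[8] = 0 XOR 0 = 0
  B[9] = 0 XOR 0 = 0
  B[10] = 0 XOR 1 = 1
  B[11] = 1 XOR 0 = 1
  B[12] = 1 XOR 1 = 0
  B[13] = 0 XOR 0 = 0
  B[14] = 0 XOR 0 = 0
  B[15] = 0 XOR 1 = 1
= 1101010000110001 (54321 decimal)
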